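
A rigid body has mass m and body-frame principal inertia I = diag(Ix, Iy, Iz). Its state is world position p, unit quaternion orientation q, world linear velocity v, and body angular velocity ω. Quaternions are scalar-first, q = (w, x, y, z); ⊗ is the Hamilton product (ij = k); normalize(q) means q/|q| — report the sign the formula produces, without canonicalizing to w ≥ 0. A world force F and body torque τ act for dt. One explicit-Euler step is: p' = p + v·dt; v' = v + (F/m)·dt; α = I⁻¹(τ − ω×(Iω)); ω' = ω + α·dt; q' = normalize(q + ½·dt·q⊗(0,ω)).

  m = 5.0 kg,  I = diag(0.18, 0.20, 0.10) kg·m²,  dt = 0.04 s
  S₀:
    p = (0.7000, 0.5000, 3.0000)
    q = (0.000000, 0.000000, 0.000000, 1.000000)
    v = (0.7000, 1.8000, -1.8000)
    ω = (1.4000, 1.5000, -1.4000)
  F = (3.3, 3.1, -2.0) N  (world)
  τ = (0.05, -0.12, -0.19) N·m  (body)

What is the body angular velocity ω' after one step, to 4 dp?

ω' = (1.3644, 1.5074, -1.4928)

ω×(Iω) gyroscopic = (0.2100, -0.1568, 0.0420)
(τ − ω×Iω)/I = (-0.8889, 0.1840, -2.3200)
ω' = ω + α·dt = (1.3644, 1.5074, -1.4928)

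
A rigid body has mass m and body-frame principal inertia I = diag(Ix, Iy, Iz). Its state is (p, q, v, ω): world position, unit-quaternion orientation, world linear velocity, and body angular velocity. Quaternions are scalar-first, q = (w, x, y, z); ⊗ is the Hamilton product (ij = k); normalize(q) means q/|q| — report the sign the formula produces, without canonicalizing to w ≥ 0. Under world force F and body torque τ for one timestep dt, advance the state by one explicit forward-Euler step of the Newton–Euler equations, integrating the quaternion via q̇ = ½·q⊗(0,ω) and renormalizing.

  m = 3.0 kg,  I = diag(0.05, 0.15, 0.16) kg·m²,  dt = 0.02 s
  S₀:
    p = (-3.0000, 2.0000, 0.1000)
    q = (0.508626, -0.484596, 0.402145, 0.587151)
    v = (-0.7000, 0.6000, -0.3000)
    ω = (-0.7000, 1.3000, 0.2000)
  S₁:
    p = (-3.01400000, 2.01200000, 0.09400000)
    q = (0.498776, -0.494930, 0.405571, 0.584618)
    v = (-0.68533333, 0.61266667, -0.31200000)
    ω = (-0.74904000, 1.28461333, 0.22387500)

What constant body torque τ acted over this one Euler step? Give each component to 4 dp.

ω₁ − ω₀ = (-0.04904000, -0.01538667, 0.02387500)
precession coupling = (0.0026, 0.0154, -0.0910)
I·α + gyro = (-0.1200, -0.1000, 0.1000)

τ = (-0.1200, -0.1000, 0.1000)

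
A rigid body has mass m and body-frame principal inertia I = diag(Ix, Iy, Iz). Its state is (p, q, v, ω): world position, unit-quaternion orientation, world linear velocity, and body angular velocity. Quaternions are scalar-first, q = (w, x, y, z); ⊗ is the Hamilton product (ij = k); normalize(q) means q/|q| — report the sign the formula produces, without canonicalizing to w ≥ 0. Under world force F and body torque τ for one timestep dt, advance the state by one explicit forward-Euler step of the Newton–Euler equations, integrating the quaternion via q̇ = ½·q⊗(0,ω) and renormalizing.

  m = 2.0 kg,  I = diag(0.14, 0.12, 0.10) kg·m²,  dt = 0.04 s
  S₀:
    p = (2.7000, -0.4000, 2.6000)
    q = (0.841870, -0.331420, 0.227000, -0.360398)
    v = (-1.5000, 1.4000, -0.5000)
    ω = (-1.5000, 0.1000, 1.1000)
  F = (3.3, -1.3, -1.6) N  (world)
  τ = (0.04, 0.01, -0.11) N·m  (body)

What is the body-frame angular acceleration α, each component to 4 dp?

α = (0.3014, 0.6333, -1.1300)

gyro term ω×Iω = (-0.0022, -0.0660, 0.0030)
(τ − ω×Iω)/I = (0.3014, 0.6333, -1.1300)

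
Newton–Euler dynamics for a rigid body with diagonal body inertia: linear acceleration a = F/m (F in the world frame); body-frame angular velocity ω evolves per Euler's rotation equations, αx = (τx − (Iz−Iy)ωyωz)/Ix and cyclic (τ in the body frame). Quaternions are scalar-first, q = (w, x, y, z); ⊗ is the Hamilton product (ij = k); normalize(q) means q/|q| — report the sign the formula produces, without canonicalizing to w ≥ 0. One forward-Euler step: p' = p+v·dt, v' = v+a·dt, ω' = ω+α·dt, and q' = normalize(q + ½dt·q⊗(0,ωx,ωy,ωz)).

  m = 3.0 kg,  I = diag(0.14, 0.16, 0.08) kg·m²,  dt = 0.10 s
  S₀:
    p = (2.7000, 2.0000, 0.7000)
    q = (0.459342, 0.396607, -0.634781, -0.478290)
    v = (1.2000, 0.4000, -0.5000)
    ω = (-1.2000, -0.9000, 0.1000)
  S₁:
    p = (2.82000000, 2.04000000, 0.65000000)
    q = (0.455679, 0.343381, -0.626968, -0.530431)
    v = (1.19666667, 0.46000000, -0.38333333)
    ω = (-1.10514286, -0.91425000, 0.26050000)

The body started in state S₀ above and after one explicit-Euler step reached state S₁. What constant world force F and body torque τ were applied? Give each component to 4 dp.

F = (-0.1000, 1.8000, 3.5000)
τ = (0.1400, -0.0300, 0.1500)

ω₁ − ω₀ = (0.09485714, -0.01425000, 0.16050000)
ω₀×(Iω₀) = (0.0072, -0.0072, 0.0216)
τ = I·(Δω/dt) + ω₀×(Iω₀) = (0.1400, -0.0300, 0.1500)
velocity change Δv = (-0.00333333, 0.06000000, 0.11666667)
m·(v₁−v₀)/dt = (-0.1000, 1.8000, 3.5000)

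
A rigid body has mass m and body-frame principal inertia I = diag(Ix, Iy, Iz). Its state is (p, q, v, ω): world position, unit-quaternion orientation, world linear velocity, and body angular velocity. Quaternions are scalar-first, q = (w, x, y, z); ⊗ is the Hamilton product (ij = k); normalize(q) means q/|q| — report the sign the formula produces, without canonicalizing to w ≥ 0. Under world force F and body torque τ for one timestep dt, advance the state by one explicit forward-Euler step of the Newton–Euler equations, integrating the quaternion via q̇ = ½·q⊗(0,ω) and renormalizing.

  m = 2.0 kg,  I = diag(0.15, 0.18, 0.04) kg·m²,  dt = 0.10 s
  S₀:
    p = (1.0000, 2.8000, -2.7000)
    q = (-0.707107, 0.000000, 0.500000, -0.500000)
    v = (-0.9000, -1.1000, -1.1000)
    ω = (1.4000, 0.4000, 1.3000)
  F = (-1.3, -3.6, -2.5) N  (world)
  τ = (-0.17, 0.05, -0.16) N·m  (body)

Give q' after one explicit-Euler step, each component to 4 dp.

q⊗(0,ω) = (0.4500000, -0.1399498, -0.9828428, -1.6192391)
updated quaternion q' = (-0.6814, -0.0070, 0.4487, -0.5782)

q' = (-0.6814, -0.0070, 0.4487, -0.5782)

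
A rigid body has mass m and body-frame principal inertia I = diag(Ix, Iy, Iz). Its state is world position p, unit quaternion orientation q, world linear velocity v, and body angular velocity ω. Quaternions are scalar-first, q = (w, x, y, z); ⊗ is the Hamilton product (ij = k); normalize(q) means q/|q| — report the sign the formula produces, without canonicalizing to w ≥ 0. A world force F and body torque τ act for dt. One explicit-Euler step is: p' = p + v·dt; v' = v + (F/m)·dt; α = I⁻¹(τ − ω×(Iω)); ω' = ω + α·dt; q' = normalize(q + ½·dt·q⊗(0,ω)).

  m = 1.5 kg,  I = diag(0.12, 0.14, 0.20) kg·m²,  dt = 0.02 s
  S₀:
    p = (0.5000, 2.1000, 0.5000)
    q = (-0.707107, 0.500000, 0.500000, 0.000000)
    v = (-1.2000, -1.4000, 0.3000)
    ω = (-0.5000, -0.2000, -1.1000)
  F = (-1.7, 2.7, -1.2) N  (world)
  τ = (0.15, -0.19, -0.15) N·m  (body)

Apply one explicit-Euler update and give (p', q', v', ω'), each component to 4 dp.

p' = (0.4760, 2.0720, 0.5060)
q' = (-0.7036, 0.4980, 0.5069, 0.0093)
v' = (-1.2227, -1.3640, 0.2840)
ω' = (-0.4772, -0.2209, -1.1152)

a = (-1.1333, 1.8000, -0.8000)
p + v·dt = (0.4760, 2.0720, 0.5060)
v + (F/m)dt = (-1.2227, -1.3640, 0.2840)
α = I⁻¹(τ − ω×Iω) = (1.1400, -1.0429, -0.7600)
ω' = ω + α·dt = (-0.4772, -0.2209, -1.1152)
2q̇ = q⊗(0,ω) = (0.3500000, -0.1964465, 0.6914214, 0.9278177)
q + ½dt·q⊗(0,ω), renormalized = (-0.7036, 0.4980, 0.5069, 0.0093)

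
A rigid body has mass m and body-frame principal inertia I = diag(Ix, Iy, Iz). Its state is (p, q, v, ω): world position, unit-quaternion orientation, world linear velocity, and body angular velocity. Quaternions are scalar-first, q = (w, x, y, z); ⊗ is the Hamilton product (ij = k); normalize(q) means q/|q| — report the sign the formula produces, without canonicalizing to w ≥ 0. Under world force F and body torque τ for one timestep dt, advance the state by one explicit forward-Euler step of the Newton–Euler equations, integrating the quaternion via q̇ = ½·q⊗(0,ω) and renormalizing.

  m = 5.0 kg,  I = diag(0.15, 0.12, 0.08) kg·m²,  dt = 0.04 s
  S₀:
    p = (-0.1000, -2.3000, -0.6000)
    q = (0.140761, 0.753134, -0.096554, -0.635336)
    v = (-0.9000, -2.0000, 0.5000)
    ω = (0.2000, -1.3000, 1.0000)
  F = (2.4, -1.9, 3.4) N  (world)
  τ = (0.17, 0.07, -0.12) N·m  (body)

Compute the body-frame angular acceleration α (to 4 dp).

ω×(Iω) gyroscopic = (0.0520, 0.0140, 0.0078)
α = I⁻¹(τ − ω×Iω) = (0.7867, 0.4667, -1.5975)

α = (0.7867, 0.4667, -1.5975)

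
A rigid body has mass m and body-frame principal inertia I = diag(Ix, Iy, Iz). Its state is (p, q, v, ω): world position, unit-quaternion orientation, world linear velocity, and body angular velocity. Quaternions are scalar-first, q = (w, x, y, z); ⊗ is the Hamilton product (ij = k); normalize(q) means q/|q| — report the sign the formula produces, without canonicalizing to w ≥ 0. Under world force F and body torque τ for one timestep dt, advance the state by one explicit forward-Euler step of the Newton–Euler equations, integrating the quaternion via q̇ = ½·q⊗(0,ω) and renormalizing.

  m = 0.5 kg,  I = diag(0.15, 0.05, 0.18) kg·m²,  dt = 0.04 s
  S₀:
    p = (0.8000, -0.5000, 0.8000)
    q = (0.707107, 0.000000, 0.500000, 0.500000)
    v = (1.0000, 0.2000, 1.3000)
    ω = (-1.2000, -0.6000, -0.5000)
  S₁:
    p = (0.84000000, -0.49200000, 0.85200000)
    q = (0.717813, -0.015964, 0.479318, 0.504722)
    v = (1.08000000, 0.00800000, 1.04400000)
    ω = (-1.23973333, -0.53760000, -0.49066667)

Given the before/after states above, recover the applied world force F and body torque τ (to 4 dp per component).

F = (1.0000, -2.4000, -3.2000)
τ = (-0.1100, 0.0600, -0.0300)

v₁ − v₀ = (0.08000000, -0.19200000, -0.25600000)
m·(v₁−v₀)/dt = (1.0000, -2.4000, -3.2000)
rate change Δω = (-0.03973333, 0.06240000, 0.00933333)
precession coupling = (0.0390, -0.0180, -0.0720)
I·α + gyro = (-0.1100, 0.0600, -0.0300)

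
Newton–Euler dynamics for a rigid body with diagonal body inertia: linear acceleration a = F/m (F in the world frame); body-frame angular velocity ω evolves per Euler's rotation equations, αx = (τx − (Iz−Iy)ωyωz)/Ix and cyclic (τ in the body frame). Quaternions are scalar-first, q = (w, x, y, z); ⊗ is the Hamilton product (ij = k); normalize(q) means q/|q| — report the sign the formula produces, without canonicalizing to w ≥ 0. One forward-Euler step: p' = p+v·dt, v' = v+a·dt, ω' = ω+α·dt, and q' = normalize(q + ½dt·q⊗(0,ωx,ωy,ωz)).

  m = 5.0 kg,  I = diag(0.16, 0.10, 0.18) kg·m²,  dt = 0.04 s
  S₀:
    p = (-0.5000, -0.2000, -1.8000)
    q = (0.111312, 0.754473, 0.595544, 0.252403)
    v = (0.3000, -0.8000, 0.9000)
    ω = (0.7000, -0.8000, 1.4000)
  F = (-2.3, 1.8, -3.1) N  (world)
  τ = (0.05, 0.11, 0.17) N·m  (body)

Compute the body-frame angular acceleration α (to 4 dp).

ω×(Iω) gyroscopic = (-0.0896, -0.0196, 0.0336)
angular accel α = (0.8725, 1.2960, 0.7578)

α = (0.8725, 1.2960, 0.7578)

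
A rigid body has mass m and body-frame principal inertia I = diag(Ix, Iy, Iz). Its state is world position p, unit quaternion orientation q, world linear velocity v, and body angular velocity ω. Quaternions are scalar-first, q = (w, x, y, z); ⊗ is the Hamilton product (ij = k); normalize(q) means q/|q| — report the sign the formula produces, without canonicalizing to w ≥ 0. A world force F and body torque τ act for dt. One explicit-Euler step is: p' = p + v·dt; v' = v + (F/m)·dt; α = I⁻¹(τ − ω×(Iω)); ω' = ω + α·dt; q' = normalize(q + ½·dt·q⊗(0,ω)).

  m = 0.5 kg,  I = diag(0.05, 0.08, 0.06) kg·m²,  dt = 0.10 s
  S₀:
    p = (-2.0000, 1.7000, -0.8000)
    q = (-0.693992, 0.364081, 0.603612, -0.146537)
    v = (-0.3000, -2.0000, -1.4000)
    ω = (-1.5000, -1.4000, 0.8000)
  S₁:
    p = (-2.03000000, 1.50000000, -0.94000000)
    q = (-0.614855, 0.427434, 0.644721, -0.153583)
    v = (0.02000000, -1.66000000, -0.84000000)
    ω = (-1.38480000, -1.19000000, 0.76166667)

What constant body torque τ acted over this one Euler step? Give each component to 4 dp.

τ = (0.0800, 0.1800, 0.0400)

rate change Δω = (0.11520000, 0.21000000, -0.03833333)
precession coupling = (0.0224, 0.0120, 0.0630)
I·α + gyro = (0.0800, 0.1800, 0.0400)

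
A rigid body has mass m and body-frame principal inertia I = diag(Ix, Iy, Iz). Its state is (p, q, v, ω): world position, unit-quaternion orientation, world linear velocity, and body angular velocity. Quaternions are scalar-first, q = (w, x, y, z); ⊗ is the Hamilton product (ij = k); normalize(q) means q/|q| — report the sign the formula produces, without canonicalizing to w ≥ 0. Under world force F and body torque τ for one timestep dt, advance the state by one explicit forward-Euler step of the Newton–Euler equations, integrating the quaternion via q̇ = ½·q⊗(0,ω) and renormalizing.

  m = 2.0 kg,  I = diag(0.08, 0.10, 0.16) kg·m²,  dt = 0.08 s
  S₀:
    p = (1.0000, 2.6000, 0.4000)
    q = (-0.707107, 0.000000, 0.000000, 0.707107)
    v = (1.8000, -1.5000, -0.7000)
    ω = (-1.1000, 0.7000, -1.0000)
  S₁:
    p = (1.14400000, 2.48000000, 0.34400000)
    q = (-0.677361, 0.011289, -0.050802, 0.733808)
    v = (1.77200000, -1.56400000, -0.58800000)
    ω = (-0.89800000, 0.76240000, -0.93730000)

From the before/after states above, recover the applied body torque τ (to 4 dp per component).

Δω = ω₁−ω₀ = (0.20200000, 0.06240000, 0.06270000)
ω₀×(Iω₀) = (-0.0420, -0.0880, -0.0154)
τ = I·(Δω/dt) + ω₀×(Iω₀) = (0.1600, -0.0100, 0.1100)

τ = (0.1600, -0.0100, 0.1100)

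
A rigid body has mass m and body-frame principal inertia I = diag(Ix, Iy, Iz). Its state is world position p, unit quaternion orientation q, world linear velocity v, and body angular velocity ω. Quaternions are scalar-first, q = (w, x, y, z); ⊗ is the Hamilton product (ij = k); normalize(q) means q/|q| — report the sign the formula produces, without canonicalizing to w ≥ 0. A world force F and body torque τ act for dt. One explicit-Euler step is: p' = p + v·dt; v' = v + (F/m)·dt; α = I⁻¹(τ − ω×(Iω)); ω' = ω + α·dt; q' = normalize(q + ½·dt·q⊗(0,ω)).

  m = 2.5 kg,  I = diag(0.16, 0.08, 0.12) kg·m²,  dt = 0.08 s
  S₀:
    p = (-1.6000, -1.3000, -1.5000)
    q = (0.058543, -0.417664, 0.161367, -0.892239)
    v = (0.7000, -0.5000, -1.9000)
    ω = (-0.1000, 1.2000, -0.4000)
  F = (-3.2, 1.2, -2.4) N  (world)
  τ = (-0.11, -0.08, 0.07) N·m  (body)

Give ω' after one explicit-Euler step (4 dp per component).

ω' = (-0.1454, 1.1184, -0.3597)

ω×(Iω) gyroscopic = (-0.0192, 0.0016, 0.0096)
angular accel α = (-0.5675, -1.0200, 0.5033)
new body rate ω' = (-0.1454, 1.1184, -0.3597)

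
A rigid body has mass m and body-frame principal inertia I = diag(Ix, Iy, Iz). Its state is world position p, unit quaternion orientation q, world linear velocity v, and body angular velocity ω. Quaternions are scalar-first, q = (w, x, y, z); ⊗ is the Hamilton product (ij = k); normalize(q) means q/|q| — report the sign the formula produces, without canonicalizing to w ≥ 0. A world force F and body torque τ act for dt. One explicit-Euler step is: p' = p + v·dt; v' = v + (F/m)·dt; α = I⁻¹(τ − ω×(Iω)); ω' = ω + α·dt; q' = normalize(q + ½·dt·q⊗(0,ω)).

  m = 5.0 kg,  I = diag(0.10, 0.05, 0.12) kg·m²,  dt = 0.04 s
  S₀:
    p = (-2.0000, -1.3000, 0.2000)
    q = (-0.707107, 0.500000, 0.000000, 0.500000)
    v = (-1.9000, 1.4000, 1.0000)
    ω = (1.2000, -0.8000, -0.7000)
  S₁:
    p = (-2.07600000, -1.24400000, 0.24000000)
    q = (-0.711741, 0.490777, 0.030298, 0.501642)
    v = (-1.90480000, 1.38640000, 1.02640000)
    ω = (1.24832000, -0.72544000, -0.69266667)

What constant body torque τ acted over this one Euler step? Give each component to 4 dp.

ω₁ − ω₀ = (0.04832000, 0.07456000, 0.00733333)
ω₀×(Iω₀) = (0.0392, 0.0168, 0.0480)
I·α + gyro = (0.1600, 0.1100, 0.0700)

τ = (0.1600, 0.1100, 0.0700)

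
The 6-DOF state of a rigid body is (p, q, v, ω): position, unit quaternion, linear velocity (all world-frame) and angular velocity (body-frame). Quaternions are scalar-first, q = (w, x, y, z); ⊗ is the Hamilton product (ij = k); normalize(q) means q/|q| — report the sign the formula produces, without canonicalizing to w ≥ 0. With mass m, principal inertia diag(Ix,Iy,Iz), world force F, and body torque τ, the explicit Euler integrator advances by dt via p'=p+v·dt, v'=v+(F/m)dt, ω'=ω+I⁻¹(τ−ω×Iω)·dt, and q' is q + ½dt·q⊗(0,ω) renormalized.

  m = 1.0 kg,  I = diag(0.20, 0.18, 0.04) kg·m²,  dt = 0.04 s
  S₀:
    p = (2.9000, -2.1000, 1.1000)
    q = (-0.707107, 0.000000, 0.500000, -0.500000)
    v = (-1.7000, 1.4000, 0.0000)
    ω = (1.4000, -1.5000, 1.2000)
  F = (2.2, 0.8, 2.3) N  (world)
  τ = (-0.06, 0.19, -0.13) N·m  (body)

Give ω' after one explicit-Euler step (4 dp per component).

gyro term ω×Iω = (0.2520, 0.2688, 0.0420)
(τ − ω×Iω)/I = (-1.5600, -0.4378, -4.3000)
ω' = ω + α·dt = (1.3376, -1.5175, 1.0280)

ω' = (1.3376, -1.5175, 1.0280)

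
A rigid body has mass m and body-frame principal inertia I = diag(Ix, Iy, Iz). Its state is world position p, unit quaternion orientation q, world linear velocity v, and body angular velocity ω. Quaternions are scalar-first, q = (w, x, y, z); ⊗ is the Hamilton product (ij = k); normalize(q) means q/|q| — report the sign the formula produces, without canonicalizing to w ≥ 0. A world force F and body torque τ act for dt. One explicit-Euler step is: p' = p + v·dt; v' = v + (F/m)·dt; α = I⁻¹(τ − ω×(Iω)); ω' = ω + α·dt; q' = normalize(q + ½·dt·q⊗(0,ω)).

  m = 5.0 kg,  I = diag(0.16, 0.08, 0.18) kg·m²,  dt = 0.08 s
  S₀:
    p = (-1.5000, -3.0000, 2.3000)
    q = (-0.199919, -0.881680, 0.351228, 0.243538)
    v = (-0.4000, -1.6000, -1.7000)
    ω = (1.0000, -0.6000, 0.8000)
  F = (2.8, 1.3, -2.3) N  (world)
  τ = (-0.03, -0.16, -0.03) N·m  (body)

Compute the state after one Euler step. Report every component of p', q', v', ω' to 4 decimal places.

new position p' = (-1.5320, -3.1280, 2.1640)
new velocity v' = (-0.3552, -1.5792, -1.7368)
α = I⁻¹(τ − ω×Iω) = (0.1125, -1.8000, -0.4333)
new body rate ω' = (1.0090, -0.7440, 0.7653)
Hamilton product q⊗(0,ω) = (0.8975864, 0.2271862, 1.0688334, 0.0178448)
q + ½dt·q⊗(0,ω), renormalized = (-0.1638, -0.8712, 0.3934, 0.2439)

p' = (-1.5320, -3.1280, 2.1640)
q' = (-0.1638, -0.8712, 0.3934, 0.2439)
v' = (-0.3552, -1.5792, -1.7368)
ω' = (1.0090, -0.7440, 0.7653)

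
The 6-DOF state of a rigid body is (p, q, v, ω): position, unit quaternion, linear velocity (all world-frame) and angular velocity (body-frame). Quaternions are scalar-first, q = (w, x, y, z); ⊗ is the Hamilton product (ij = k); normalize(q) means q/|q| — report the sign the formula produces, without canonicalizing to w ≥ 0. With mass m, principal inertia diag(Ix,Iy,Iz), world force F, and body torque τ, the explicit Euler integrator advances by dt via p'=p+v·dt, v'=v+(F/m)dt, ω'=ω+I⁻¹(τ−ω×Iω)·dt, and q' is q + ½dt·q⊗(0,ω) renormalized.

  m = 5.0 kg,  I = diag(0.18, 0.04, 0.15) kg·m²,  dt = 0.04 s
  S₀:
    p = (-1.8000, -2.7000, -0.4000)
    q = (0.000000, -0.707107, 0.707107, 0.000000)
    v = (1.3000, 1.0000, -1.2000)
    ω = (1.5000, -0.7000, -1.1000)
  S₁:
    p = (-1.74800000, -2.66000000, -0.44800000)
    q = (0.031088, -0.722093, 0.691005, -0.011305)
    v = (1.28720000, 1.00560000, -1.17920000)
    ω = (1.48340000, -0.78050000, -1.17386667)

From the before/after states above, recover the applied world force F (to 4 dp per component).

F = (-1.6000, 0.7000, 2.6000)

v₁ − v₀ = (-0.01280000, 0.00560000, 0.02080000)
applied force F = (-1.6000, 0.7000, 2.6000)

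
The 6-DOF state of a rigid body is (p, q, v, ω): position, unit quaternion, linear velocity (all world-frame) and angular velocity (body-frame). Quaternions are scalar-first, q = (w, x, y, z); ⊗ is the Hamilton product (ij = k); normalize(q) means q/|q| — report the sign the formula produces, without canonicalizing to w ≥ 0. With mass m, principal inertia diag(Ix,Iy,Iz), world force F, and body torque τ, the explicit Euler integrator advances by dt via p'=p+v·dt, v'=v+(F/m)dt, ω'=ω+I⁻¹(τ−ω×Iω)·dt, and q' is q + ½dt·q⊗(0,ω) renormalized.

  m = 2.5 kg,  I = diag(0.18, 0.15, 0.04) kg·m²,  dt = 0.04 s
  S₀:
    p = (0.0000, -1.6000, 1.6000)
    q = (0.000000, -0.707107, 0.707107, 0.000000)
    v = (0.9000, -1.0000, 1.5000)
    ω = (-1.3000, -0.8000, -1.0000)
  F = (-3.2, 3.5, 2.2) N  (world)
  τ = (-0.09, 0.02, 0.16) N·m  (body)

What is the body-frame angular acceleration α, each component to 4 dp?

α = (-0.0111, -1.0800, 4.7800)

ω×(Iω) gyroscopic = (-0.0880, 0.1820, -0.0312)
angular accel α = (-0.0111, -1.0800, 4.7800)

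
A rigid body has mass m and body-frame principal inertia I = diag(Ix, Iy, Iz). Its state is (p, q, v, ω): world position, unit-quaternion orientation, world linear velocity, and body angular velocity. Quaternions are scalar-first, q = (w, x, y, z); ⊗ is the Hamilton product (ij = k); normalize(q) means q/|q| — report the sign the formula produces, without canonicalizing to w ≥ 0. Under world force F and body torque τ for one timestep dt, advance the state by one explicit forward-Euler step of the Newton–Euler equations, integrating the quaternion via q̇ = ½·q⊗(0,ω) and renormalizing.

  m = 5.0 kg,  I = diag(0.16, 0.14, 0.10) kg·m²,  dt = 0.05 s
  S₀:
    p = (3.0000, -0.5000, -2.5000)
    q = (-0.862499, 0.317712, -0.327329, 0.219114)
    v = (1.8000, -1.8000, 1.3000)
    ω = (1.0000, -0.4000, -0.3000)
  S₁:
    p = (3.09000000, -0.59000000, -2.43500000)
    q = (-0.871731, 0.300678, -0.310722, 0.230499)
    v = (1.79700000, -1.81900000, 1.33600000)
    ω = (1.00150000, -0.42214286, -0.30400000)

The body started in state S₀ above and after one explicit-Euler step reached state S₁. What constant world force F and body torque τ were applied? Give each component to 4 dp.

F = (-0.3000, -1.9000, 3.6000)
τ = (0.0000, -0.0800, 0.0000)

ω₁ − ω₀ = (0.00150000, -0.02214286, -0.00400000)
ω₀×(Iω₀) = (-0.0048, -0.0180, 0.0080)
applied torque τ = (0.0000, -0.0800, 0.0000)
v₁ − v₀ = (-0.00300000, -0.01900000, 0.03600000)
F = m·Δv/dt = (-0.3000, -1.9000, 3.6000)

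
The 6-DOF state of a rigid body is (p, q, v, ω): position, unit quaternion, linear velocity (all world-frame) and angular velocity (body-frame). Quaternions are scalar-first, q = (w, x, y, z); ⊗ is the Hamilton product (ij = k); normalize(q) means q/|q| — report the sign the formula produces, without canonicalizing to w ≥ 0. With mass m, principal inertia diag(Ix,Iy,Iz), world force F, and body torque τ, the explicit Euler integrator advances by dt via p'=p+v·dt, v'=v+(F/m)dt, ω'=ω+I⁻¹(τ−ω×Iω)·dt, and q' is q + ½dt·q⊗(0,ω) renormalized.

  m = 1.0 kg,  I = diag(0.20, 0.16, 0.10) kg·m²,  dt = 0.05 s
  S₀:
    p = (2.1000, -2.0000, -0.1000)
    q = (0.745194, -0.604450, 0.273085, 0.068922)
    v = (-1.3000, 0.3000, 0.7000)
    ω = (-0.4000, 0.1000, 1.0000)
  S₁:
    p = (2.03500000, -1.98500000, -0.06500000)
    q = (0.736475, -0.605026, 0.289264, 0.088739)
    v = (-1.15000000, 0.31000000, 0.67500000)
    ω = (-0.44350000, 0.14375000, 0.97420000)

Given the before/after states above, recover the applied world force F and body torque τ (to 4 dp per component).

F = (3.0000, 0.2000, -0.5000)
τ = (-0.1800, 0.1000, -0.0500)

velocity change Δv = (0.15000000, 0.01000000, -0.02500000)
m·(v₁−v₀)/dt = (3.0000, 0.2000, -0.5000)
rate change Δω = (-0.04350000, 0.04375000, -0.02580000)
gyro term ω₀×Iω₀ = (-0.0060, -0.0400, 0.0016)
τ = I·(Δω/dt) + ω₀×(Iω₀) = (-0.1800, 0.1000, -0.0500)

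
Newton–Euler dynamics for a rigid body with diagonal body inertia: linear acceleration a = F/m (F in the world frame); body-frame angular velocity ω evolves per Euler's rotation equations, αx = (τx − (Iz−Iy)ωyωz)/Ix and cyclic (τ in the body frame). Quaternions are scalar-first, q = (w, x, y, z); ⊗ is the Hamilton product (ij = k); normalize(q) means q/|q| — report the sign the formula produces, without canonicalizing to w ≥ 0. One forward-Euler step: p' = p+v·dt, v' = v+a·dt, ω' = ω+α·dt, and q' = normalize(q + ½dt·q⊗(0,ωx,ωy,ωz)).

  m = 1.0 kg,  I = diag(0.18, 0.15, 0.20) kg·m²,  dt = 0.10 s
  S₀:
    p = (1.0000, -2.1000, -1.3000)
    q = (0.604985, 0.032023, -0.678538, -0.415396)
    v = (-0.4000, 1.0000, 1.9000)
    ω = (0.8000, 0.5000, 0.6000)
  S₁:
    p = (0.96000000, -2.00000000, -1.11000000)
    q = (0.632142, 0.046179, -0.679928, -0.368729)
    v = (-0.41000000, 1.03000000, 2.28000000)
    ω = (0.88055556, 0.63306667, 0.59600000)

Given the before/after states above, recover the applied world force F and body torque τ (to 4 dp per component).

v₁ − v₀ = (-0.01000000, 0.03000000, 0.38000000)
F = m·Δv/dt = (-0.1000, 0.3000, 3.8000)
rate change Δω = (0.08055556, 0.13306667, -0.00400000)
precession coupling = (0.0150, -0.0096, -0.0120)
I·α + gyro = (0.1600, 0.1900, -0.0200)

F = (-0.1000, 0.3000, 3.8000)
τ = (0.1600, 0.1900, -0.0200)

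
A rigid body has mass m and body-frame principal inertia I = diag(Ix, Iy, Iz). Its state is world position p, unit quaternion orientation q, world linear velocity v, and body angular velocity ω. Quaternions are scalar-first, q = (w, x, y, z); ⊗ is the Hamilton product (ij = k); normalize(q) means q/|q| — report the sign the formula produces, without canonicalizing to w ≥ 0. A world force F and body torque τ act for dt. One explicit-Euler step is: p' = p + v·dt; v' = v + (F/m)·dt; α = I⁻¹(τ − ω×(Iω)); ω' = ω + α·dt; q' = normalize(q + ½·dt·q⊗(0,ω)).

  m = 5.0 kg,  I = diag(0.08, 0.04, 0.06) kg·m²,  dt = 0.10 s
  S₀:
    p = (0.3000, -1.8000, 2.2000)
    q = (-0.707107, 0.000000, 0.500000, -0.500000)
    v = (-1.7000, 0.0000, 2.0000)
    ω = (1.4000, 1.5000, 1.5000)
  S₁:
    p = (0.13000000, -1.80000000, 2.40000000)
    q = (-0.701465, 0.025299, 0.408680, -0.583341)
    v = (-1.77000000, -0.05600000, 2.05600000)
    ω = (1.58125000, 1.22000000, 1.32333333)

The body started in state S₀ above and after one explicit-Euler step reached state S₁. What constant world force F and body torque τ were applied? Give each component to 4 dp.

v₁ − v₀ = (-0.07000000, -0.05600000, 0.05600000)
m·(v₁−v₀)/dt = (-3.5000, -2.8000, 2.8000)
ω₁ − ω₀ = (0.18125000, -0.28000000, -0.17666667)
ω₀×(Iω₀) = (0.0450, 0.0420, -0.0840)
applied torque τ = (0.1900, -0.0700, -0.1900)

F = (-3.5000, -2.8000, 2.8000)
τ = (0.1900, -0.0700, -0.1900)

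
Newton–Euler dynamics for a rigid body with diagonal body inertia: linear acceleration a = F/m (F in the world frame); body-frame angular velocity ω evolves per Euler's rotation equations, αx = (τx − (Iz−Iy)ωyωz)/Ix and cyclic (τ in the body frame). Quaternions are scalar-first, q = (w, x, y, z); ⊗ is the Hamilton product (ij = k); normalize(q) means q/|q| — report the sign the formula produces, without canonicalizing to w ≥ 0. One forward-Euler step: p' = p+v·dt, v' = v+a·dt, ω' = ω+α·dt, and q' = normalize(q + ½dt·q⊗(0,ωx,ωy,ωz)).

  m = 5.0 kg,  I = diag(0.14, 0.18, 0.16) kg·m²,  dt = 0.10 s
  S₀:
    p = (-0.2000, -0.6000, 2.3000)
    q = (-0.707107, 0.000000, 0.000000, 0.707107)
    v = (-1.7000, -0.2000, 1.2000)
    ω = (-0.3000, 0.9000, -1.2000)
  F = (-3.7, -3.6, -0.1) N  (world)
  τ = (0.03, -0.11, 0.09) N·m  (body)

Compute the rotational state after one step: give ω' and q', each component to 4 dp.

ω' = (-0.2940, 0.8429, -1.1370)
q' = (-0.6627, -0.0212, -0.0423, 0.7474)

α = I⁻¹(τ − ω×Iω) = (0.0600, -0.5711, 0.6300)
ω' = ω + α·dt = (-0.2940, 0.8429, -1.1370)
Hamilton product q⊗(0,ω) = (0.8485284, -0.4242642, -0.8485284, 0.8485284)
q' = normalize(q + ½dt·q⊗(0,ω)) = (-0.6627, -0.0212, -0.0423, 0.7474)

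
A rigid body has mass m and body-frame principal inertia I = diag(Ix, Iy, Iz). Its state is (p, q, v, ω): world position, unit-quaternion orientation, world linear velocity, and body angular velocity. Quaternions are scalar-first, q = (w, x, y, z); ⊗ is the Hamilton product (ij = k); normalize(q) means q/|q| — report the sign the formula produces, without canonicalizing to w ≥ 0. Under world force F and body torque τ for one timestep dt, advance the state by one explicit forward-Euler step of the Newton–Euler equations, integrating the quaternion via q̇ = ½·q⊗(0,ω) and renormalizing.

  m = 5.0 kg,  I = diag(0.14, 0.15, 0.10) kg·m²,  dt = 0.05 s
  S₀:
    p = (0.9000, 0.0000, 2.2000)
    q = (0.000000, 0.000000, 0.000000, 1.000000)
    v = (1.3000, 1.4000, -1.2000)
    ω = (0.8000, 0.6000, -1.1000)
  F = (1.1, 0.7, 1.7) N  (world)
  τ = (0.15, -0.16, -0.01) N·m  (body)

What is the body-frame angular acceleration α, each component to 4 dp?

ω×(Iω) gyroscopic = (0.0330, -0.0352, 0.0048)
(τ − ω×Iω)/I = (0.8357, -0.8320, -0.1480)

α = (0.8357, -0.8320, -0.1480)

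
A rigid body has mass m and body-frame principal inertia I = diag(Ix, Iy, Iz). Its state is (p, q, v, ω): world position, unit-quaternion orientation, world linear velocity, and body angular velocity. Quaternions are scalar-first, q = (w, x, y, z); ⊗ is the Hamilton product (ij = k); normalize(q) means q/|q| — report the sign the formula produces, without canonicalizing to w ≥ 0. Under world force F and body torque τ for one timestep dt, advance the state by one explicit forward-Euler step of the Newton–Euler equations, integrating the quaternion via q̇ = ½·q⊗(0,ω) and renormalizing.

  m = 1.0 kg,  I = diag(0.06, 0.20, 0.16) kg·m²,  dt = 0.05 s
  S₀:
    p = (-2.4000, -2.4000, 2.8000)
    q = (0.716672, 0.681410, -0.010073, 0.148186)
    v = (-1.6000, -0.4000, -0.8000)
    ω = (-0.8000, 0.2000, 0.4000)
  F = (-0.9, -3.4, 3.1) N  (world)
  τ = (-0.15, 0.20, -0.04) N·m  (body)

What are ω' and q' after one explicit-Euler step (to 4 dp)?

gyro term ω×Iω = (-0.0032, 0.0320, -0.0224)
angular accel α = (-2.4467, 0.8400, -0.1100)
ω' = ω + α·dt = (-0.9223, 0.2420, 0.3945)
Hamilton product q⊗(0,ω) = (0.4878682, -0.6070040, -0.2477784, 0.4148924)
q' = normalize(q + ½dt·q⊗(0,ω)) = (0.7287, 0.6661, -0.0163, 0.1585)

ω' = (-0.9223, 0.2420, 0.3945)
q' = (0.7287, 0.6661, -0.0163, 0.1585)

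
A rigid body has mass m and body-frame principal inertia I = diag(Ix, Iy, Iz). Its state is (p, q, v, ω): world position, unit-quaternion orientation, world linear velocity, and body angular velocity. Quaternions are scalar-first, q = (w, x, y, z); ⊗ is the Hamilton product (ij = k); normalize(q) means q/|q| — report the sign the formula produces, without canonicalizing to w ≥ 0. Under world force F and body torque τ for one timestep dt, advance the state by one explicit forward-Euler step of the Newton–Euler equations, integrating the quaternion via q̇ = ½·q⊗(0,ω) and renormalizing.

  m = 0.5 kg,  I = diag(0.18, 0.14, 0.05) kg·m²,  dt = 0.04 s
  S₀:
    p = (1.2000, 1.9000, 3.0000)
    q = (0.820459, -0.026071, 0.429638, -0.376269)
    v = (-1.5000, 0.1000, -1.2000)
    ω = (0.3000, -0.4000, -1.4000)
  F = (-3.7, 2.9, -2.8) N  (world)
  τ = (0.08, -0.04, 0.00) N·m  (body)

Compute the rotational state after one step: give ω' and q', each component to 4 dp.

ω' = (0.3290, -0.3958, -1.4038)
q' = (0.8132, -0.0362, 0.4199, -0.4014)

α = I⁻¹(τ − ω×Iω) = (0.7244, 0.1043, -0.0960)
ω' = ω + α·dt = (0.3290, -0.3958, -1.4038)
2q̇ = q⊗(0,ω) = (-0.3471001, -0.5058631, -0.4775637, -1.2671056)
updated quaternion q' = (0.8132, -0.0362, 0.4199, -0.4014)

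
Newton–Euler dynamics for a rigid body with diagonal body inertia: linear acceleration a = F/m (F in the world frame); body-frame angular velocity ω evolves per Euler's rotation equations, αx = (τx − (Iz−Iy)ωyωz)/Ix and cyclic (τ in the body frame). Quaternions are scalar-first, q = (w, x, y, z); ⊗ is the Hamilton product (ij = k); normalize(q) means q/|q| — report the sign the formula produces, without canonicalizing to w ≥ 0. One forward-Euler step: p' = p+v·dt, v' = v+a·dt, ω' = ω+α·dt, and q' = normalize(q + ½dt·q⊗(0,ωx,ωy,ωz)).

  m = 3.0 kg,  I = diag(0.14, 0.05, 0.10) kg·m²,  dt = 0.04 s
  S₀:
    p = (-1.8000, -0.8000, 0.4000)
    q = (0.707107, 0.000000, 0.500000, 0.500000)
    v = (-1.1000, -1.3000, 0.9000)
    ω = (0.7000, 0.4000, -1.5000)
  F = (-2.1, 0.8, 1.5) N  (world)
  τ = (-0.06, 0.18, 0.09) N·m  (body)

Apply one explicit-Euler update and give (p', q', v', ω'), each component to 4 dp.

a = F/m = (-0.7000, 0.2667, 0.5000)
p' = p + v·dt = (-1.8440, -0.8520, 0.4360)
v' = v + a·dt = (-1.1280, -1.2893, 0.9200)
angular accel α = (-0.2143, 4.4400, 1.1520)
new body rate ω' = (0.6914, 0.5776, -1.4539)
2q̇ = q⊗(0,ω) = (0.5500000, -0.4550251, 0.6328428, -1.4106605)
q + ½dt·q⊗(0,ω), renormalized = (0.7177, -0.0091, 0.5124, 0.4715)

p' = (-1.8440, -0.8520, 0.4360)
q' = (0.7177, -0.0091, 0.5124, 0.4715)
v' = (-1.1280, -1.2893, 0.9200)
ω' = (0.6914, 0.5776, -1.4539)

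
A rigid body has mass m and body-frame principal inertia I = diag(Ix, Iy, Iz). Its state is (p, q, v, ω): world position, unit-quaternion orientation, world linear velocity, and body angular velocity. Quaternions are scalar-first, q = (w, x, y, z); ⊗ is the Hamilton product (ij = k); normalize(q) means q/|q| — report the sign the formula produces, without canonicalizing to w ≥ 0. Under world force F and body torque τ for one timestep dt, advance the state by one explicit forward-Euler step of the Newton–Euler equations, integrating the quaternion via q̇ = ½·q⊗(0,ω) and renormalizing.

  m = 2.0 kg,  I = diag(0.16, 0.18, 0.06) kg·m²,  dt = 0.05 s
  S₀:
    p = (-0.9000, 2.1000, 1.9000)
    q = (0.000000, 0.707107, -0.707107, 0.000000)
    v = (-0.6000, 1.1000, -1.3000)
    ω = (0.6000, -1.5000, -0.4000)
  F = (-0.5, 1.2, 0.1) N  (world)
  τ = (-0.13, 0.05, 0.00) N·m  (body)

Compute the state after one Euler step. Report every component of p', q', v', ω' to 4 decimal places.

p + v·dt = (-0.9300, 2.1550, 1.8350)
v' = v + a·dt = (-0.6125, 1.1300, -1.2975)
precession coupling ω×(Iω) = (-0.0720, -0.0240, -0.0180)
α = I⁻¹(τ − ω×Iω) = (-0.3625, 0.4111, 0.3000)
new body rate ω' = (0.5819, -1.4794, -0.3850)
q⊗(0,ω) = (-1.4849247, 0.2828428, 0.2828428, -0.6363963)
updated quaternion q' = (-0.0371, 0.7136, -0.6994, -0.0159)

p' = (-0.9300, 2.1550, 1.8350)
q' = (-0.0371, 0.7136, -0.6994, -0.0159)
v' = (-0.6125, 1.1300, -1.2975)
ω' = (0.5819, -1.4794, -0.3850)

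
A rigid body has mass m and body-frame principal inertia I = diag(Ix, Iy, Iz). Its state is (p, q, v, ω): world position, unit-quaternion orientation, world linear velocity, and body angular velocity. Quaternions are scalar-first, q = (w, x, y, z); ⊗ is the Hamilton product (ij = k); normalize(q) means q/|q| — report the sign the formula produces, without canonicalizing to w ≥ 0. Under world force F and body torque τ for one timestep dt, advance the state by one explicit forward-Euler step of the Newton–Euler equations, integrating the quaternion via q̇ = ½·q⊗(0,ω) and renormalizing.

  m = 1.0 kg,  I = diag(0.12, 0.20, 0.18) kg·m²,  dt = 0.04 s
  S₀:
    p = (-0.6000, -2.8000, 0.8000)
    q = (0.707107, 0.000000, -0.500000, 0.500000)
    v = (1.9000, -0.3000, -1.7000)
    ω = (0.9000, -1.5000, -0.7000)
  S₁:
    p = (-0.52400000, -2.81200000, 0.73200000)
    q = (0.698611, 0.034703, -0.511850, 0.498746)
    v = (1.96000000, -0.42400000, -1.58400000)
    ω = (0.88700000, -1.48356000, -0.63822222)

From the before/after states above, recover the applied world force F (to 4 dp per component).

F = (1.5000, -3.1000, 2.9000)

Δv = v₁−v₀ = (0.06000000, -0.12400000, 0.11600000)
m·(v₁−v₀)/dt = (1.5000, -3.1000, 2.9000)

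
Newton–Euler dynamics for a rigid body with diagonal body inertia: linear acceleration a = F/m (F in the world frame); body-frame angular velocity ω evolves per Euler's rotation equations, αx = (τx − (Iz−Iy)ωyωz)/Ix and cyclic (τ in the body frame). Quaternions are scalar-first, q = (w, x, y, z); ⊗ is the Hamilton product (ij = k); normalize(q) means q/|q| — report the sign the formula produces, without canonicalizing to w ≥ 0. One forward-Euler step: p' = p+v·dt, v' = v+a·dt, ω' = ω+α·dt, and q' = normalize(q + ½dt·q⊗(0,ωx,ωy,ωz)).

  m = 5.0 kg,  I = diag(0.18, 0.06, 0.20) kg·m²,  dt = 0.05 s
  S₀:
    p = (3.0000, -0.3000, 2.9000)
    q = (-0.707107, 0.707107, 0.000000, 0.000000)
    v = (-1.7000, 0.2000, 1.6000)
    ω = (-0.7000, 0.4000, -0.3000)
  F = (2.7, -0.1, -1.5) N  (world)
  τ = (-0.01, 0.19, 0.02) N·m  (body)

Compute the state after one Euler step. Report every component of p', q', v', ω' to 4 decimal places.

p' = p + v·dt = (2.9150, -0.2900, 2.9800)
v + (F/m)dt = (-1.6730, 0.1990, 1.5850)
precession coupling ω×(Iω) = (-0.0168, -0.0042, 0.0336)
α = I⁻¹(τ − ω×Iω) = (0.0378, 3.2367, -0.0680)
ω + α·dt = (-0.6981, 0.5618, -0.3034)
2q̇ = q⊗(0,ω) = (0.4949749, 0.4949749, -0.0707107, 0.4949749)
updated quaternion q' = (-0.6946, 0.7193, -0.0018, 0.0124)

p' = (2.9150, -0.2900, 2.9800)
q' = (-0.6946, 0.7193, -0.0018, 0.0124)
v' = (-1.6730, 0.1990, 1.5850)
ω' = (-0.6981, 0.5618, -0.3034)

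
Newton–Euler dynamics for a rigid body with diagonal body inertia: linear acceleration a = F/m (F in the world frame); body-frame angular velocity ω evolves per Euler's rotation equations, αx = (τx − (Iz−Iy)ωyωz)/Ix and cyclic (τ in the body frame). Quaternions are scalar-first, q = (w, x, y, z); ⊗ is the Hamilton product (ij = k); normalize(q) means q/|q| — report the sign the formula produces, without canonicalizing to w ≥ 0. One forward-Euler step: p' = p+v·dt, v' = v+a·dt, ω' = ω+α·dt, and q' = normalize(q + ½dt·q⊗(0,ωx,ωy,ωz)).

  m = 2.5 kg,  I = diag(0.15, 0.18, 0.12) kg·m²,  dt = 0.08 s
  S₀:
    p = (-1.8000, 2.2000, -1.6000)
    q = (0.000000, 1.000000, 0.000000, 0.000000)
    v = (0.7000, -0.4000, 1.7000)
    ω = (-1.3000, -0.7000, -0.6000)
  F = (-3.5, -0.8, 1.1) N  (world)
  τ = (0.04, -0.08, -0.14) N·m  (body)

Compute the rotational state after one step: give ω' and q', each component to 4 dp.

ω' = (-1.2652, -0.7460, -0.7115)
q' = (0.0519, 0.9980, 0.0240, -0.0279)

ω×(Iω) gyroscopic = (-0.0252, 0.0234, 0.0273)
angular accel α = (0.4347, -0.5744, -1.3942)
new body rate ω' = (-1.2652, -0.7460, -0.7115)
2q̇ = q⊗(0,ω) = (1.3000000, 0.0000000, 0.6000000, -0.7000000)
q + ½dt·q⊗(0,ω), renormalized = (0.0519, 0.9980, 0.0240, -0.0279)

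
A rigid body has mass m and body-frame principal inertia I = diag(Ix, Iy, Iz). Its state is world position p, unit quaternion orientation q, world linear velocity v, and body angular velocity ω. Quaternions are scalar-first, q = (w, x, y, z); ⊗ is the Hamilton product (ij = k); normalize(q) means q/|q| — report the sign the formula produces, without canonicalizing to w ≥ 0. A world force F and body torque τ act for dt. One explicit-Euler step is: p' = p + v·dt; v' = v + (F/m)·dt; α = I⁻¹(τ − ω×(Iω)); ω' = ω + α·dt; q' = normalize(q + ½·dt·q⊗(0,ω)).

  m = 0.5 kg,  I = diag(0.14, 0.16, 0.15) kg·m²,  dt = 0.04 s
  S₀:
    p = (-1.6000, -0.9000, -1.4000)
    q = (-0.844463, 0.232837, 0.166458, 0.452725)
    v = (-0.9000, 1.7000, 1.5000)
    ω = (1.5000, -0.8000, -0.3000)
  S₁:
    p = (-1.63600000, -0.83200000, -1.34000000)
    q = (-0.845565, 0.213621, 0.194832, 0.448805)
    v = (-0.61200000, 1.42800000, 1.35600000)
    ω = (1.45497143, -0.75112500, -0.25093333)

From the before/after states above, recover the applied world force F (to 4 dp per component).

Δv = v₁−v₀ = (0.28800000, -0.27200000, -0.14400000)
m·(v₁−v₀)/dt = (3.6000, -3.4000, -1.8000)

F = (3.6000, -3.4000, -1.8000)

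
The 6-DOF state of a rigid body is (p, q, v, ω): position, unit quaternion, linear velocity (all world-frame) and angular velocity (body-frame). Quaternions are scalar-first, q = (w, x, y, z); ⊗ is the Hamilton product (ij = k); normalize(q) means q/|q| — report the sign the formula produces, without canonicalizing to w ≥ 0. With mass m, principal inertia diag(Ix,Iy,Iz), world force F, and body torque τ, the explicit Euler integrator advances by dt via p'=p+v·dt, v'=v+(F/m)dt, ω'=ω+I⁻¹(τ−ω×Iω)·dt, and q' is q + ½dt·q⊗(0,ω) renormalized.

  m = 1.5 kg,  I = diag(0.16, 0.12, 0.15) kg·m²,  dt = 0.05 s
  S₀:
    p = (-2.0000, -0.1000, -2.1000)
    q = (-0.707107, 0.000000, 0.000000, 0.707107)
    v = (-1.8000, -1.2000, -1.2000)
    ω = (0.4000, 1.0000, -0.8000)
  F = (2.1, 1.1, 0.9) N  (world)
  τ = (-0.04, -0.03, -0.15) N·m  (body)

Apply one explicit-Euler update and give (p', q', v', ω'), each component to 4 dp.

p' = (-2.0900, -0.1600, -2.1600)
q' = (-0.6926, -0.0247, -0.0106, 0.7208)
v' = (-1.7300, -1.1633, -1.1700)
ω' = (0.3950, 0.9888, -0.8447)

precession coupling ω×(Iω) = (-0.0240, -0.0032, -0.0160)
(τ − ω×Iω)/I = (-0.1000, -0.2233, -0.8933)
ω' = ω + α·dt = (0.3950, 0.9888, -0.8447)
2q̇ = q⊗(0,ω) = (0.5656856, -0.9899498, -0.4242642, 0.5656856)
q' = normalize(q + ½dt·q⊗(0,ω)) = (-0.6926, -0.0247, -0.0106, 0.7208)
p' = p + v·dt = (-2.0900, -0.1600, -2.1600)
new velocity v' = (-1.7300, -1.1633, -1.1700)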